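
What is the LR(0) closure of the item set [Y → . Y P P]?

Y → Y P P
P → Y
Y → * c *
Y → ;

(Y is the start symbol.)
{ [Y → . * c *], [Y → . ;], [Y → . Y P P] }

Start with: [Y → . Y P P]
  [Y → . Y P P] has the dot before Y: add [Y → . * c *], [Y → . ;]
No further items can be added.

CLOSURE = { [Y → . * c *], [Y → . ;], [Y → . Y P P] }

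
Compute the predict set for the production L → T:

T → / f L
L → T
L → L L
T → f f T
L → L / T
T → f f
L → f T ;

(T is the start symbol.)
PREDICT(L → T) = (FIRST(RHS) \ {ε}) ∪ (FOLLOW(L) if ε ∈ FIRST(RHS), i.e. RHS ⇒* ε)
FIRST(T) = { '/', 'f' }
FIRST(T) = { '/', 'f' }
ε ∉ FIRST(T), so FOLLOW(L) is not added.
PREDICT(L → T) = { '/', 'f' }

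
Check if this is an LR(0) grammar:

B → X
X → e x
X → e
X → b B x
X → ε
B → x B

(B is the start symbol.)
No. Shift-reduce conflict between [X → .] and [B → . x B]

Augment with B' → B and build the canonical LR(0) collection (I0 = CLOSURE({[B' → . B]}), then GOTO on every symbol after a dot until no new states appear). It has 10 states:
  I0: { [B → . X], [B → . x B], [B' → . B], [X → . b B x], [X → . e x], [X → . e], [X → .] }  — shift, reduce
  I1: { [B' → B .] }  — accept
  I2: { [B → X .] }  — reduce
  I3: { [B → . X], [B → . x B], [X → . b B x], [X → . e x], [X → . e], [X → .], [X → b . B x] }  — shift, reduce
  I4: { [X → e . x], [X → e .] }  — shift, reduce
  I5: { [B → . X], [B → . x B], [B → x . B], [X → . b B x], [X → . e x], [X → . e], [X → .] }  — shift, reduce
  I6: { [B → x B .] }  — reduce
  I7: { [X → e x .] }  — reduce
  I8: { [X → b B . x] }  — shift
  I9: { [X → b B x .] }  — reduce

Conflict in state I0:
  Shift-reduce conflict between [X → .] and [B → . x B]
So the grammar is NOT LR(0).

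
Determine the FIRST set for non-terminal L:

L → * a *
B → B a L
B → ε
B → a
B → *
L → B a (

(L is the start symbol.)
To compute FIRST(L), examine every production with L on the left-hand side, reading each right-hand side left to right until a non-nullable symbol is reached.

FIRST sets of the other non-terminals involved (by the same procedure, iterated to a fixed point):
  FIRST(B) = { '*', 'a', ε }

From L → * a *:
  - '*' is a terminal: add '*' and stop
From L → B a (:
  - B is a non-terminal: add FIRST(B) \ {ε} = { '*', 'a' }
    B is nullable, so continue to the next symbol
  - a is a terminal: add 'a' and stop

Collecting: FIRST(L) = { '*', 'a' }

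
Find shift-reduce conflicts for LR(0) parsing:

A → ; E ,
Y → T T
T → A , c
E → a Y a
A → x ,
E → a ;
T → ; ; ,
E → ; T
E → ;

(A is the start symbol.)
Yes — I5: [E → ; .] vs [A → . ; E ,]; I8: [E → a ; .] vs [E → . ;]; I15: [E → ; .] vs [A → . ; E ,]

A shift-reduce conflict occurs when an LR(0) state has both:
  - a complete (reduce) item [A → α .] (dot at the end), and
  - a shift item [B → β . c γ] (dot before a terminal).

Augment with A' → A and build the canonical LR(0) collection (I0 = CLOSURE({[A' → . A]}), then GOTO on every symbol after a dot until no new states appear). It has 21 states:
  I0: { [A → . ; E ,], [A → . x ,], [A' → . A] }  — shift
  I1: { [A → ; . E ,], [E → . ; T], [E → . ;], [E → . a ;], [E → . a Y a] }  — shift
  I2: { [A' → A .] }  — accept
  I3: { [A → x . ,] }  — shift
  I4: { [A → x , .] }  — reduce
  I5: { [A → . ; E ,], [A → . x ,], [E → ; . T], [E → ; .], [T → . ; ; ,], [T → . A , c] }  — shift, reduce
  I6: { [A → ; E . ,] }  — shift
  I7: { [A → . ; E ,], [A → . x ,], [E → a . ;], [E → a . Y a], [T → . ; ; ,], [T → . A , c], [Y → . T T] }  — shift
  I8: { [A → ; . E ,], [E → . ; T], [E → . ;], [E → . a ;], [E → . a Y a], [E → a ; .], [T → ; . ; ,] }  — shift, reduce
  I9: { [T → A . , c] }  — shift
  I10: { [A → . ; E ,], [A → . x ,], [T → . ; ; ,], [T → . A , c], [Y → T . T] }  — shift
  I11: { [E → a Y . a] }  — shift
  I12: { [E → a Y a .] }  — reduce
  I13: { [A → ; . E ,], [E → . ; T], [E → . ;], [E → . a ;], [E → . a Y a], [T → ; . ; ,] }  — shift
  I14: { [Y → T T .] }  — reduce
  I15: { [A → . ; E ,], [A → . x ,], [E → ; . T], [E → ; .], [T → . ; ; ,], [T → . A , c], [T → ; ; . ,] }  — shift, reduce
  I16: { [T → ; ; , .] }  — reduce
  I17: { [E → ; T .] }  — reduce
  I18: { [T → A , . c] }  — shift
  I19: { [T → A , c .] }  — reduce
  I20: { [A → ; E , .] }  — reduce

I5 contains reduce item [E → ; .] and shift items [A → . ; E ,], [A → . x ,], [T → . ; ; ,] — shift-reduce conflict.
I8 contains reduce item [E → a ; .] and shift items [E → . ;], [E → . ; T], [E → . a ;], [E → . a Y a], [T → ; . ; ,] — shift-reduce conflict.
I15 contains reduce item [E → ; .] and shift items [A → . ; E ,], [A → . x ,], [T → . ; ; ,], [T → ; ; . ,] — shift-reduce conflict.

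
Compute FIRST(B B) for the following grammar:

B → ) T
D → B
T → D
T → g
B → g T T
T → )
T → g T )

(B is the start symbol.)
{ ')', 'g' }

FIRST sets of the non-terminals involved (from the grammar, by fixed-point iteration):
  FIRST(B) = { ')', 'g' }

To compute FIRST(B B), process the symbols left to right:
Symbol B is a non-terminal. Add FIRST(B) \ {ε} = { ')', 'g' }
B is not nullable (ε ∉ FIRST(B)), so stop here.
FIRST(B B) = { ')', 'g' }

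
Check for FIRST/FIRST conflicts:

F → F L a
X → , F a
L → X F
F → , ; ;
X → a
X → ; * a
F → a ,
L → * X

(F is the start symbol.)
FIRST sets of the non-terminals at (or reachable through a nullable prefix from) the front of some alternative:
  FIRST(F) = { ',', 'a' }
  FIRST(X) = { ',', ';', 'a' }

Productions for F:
  F → F L a: FIRST = { ',', 'a' }
  F → , ; ;: FIRST = { ',' }
  F → a ,: FIRST = { 'a' }
Productions for X:
  X → , F a: FIRST = { ',' }
  X → a: FIRST = { 'a' }
  X → ; * a: FIRST = { ';' }
Productions for L:
  L → X F: FIRST = { ',', ';', 'a' }
  L → * X: FIRST = { '*' }

Conflict for F: F → F L a and F → , ; ;
  Overlap: { ',' }
Conflict for F: F → F L a and F → a ,
  Overlap: { 'a' }

Answer: Yes. F → F L a / F → ',' ';' ';' on { ',' }; F → F L a / F → a ',' on { 'a' }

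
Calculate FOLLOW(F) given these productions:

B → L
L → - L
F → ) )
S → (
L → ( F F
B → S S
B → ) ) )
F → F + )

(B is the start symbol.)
{ $, ')', '+' }

In L → ( F F: F is followed by F, add FIRST(F) \ {ε} = { ')' }
In L → ( F F: F is at the end, add FOLLOW(L)
In F → F + ): F is followed by '+' ')', add FIRST('+' ')') \ {ε} = { '+' }

The FOLLOW sets referred to above (computed the same way, to a fixed point):
  FOLLOW(L) = { $ }

Taking the union: FOLLOW(F) = { $, ')', '+' }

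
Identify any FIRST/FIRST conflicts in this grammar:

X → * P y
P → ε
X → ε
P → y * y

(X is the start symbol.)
A FIRST/FIRST conflict occurs when two productions N → α and N → β for the same non-terminal have FIRST(α) ∩ FIRST(β) ≠ ∅ (with ε ∈ FIRST of a nullable right-hand side, so two nullable alternatives also conflict).

Productions for X:
  X → * P y: FIRST = { '*' }
  X → ε: FIRST = { ε }
Productions for P:
  P → ε: FIRST = { ε }
  P → y * y: FIRST = { 'y' }

All alternatives of each non-terminal have pairwise disjoint FIRST sets.

Answer: No FIRST/FIRST conflicts.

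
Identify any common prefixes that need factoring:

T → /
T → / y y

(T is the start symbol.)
Left-factoring is needed when two productions for the same non-terminal
share a common prefix on the right-hand side.

Productions for T:
  T → /
  T → / y y

Found common prefix '/' in productions for T

Answer: Yes, T has productions with common prefix '/'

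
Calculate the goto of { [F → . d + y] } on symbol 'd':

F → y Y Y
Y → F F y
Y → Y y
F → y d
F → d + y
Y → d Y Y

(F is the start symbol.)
GOTO(I, 'd') = CLOSURE({ [A → αX.β] : [A → α.Xβ] ∈ I, X = 'd' })

Items with dot before 'd', with the dot advanced:
  [F → . d + y] → [F → d . + y]
Closure adds nothing (no advanced item has the dot before a non-terminal).

GOTO = { [F → d . + y] }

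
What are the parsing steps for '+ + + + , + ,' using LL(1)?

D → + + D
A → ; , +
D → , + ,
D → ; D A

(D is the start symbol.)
Stack is shown with the top on the left.

Stack    Input            Action
--------------------------------
D $      + + + + , + , $  output D → + + D
+ + D $  + + + + , + , $  match '+'
+ D $    + + + , + , $    match '+'
D $      + + , + , $      output D → + + D
+ + D $  + + , + , $      match '+'
+ D $    + , + , $        match '+'
D $      , + , $          output D → , + ,
, + , $  , + , $          match ','
+ , $    + , $            match '+'
, $      , $              match ','
$        $                accept

The string is accepted.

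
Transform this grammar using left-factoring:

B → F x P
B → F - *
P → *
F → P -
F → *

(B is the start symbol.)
B → F B'
B' → x P
B' → - *
P → *
F → P -
F → *

Left-factoring transforms A → αβ₁ | αβ₂ into A → αA' and A' → β₁ | β₂
(α is the longest common prefix among the alternatives). Repeat until
no nonterminal has two alternatives with a common prefix.

Round 1: B has alternatives sharing prefix 'F'. Introduce B': B → F B'
  Add: B' → x P
  Add: B' → - *

No remaining common prefixes — done.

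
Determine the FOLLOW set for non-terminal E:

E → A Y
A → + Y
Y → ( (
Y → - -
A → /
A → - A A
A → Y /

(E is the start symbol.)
To compute FOLLOW(E), find every occurrence of E on a right-hand side N → α E β: add FIRST(β) \ {ε}, and if β is empty or nullable also add FOLLOW(N). Iterate to a fixed point.

E is the start symbol, so $ ∈ FOLLOW(E).
E does not occur on any right-hand side.

Taking the union: FOLLOW(E) = { $ }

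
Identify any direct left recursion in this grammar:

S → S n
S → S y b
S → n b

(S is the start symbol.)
Yes, S is left-recursive

S → S n: LEFT RECURSIVE (starts with S)
S → S y b: LEFT RECURSIVE (starts with S)
S → n b: starts with n

The grammar has direct left recursion on: S.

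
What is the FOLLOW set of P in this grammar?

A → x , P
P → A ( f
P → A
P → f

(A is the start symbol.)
In A → x , P: P is at the end, add FOLLOW(A)

The FOLLOW sets referred to above (computed the same way, to a fixed point):
  FOLLOW(A) = { $, '(' }

Taking the union: FOLLOW(P) = { $, '(' }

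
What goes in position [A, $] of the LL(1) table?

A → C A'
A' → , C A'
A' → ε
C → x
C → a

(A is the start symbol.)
Empty (error entry)

To find M[A, $], we find productions for A where $ is in the predict set (PREDICT(N → α) = (FIRST(α) \ {ε}) ∪ (FOLLOW(N) if α ⇒* ε)).

Relevant sets:
  FIRST(C) = { 'a', 'x' }

A → C A': PREDICT = { 'a', 'x' }

M[A, $] is empty (no production applies)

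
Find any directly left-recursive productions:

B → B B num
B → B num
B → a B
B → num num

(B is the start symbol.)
Yes, B is left-recursive

Direct left recursion occurs when N → N α for some non-terminal N (the right-hand side begins with the left-hand side itself).

B → B B num: LEFT RECURSIVE (starts with B)
B → B num: LEFT RECURSIVE (starts with B)
B → a B: starts with a
B → num num: starts with num

The grammar has direct left recursion on: B.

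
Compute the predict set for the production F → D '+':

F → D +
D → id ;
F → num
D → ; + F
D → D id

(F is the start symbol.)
PREDICT(F → D '+') = (FIRST(RHS) \ {ε}) ∪ (FOLLOW(F) if ε ∈ FIRST(RHS), i.e. RHS ⇒* ε)
FIRST(D) = { ';', 'id' }
FIRST(D '+') = { ';', 'id' }
ε ∉ FIRST(D '+'), so FOLLOW(F) is not added.
PREDICT(F → D '+') = { ';', 'id' }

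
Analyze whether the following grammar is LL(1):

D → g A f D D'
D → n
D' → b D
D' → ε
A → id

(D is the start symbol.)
No. Predict set conflict for D': { 'b' }

Relevant sets:
  FOLLOW(D') = { $, 'b' }

For D:
  PREDICT(D → g A f D D') = { 'g' }
  PREDICT(D → n) = { 'n' }
For D':
  PREDICT(D' → b D) = { 'b' }
  PREDICT(D' → ε) = { $, 'b' }
A has a single production, so nothing to check there.

Conflict found: Predict set conflict for D': { 'b' }
The grammar is NOT LL(1).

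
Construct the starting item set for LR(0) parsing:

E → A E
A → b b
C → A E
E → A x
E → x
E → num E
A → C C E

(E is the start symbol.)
First, augment the grammar with E' → E
I₀ = CLOSURE({ [E' → . E] }):
  [E' → . E] has the dot before E: add [E → . A E], [E → . A x], [E → . x], [E → . num E]
  [E → . A E] has the dot before A: add [A → . b b], [A → . C C E]
  [A → . C C E] has the dot before C: add [C → . A E]
No further items can be added.

I₀ = { [A → . C C E], [A → . b b], [C → . A E], [E → . A E], [E → . A x], [E → . num E], [E → . x], [E' → . E] }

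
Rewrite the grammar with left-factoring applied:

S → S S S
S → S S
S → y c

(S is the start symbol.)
S → S S S'
S' → S
S' → ε
S → y c

Left-factoring transforms A → αβ₁ | αβ₂ into A → αA' and A' → β₁ | β₂
(α is the longest common prefix among the alternatives). Repeat until
no nonterminal has two alternatives with a common prefix.

Round 1: S has alternatives sharing prefix 'S S'. Introduce S': S → S S S'
  Add: S' → S
  Add: S' → ε

No remaining common prefixes — done.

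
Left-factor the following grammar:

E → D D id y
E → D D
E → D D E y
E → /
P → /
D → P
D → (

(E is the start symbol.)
Left-factoring transforms A → αβ₁ | αβ₂ into A → αA' and A' → β₁ | β₂
(α is the longest common prefix among the alternatives). Repeat until
no nonterminal has two alternatives with a common prefix.

Round 1: E has alternatives sharing prefix 'D D'. Introduce E': E → D D E'
  Add: E' → id y
  Add: E' → ε
  Add: E' → E y

No remaining common prefixes — done.

Resulting grammar:
E → D D E'
E' → id y
E' → ε
E' → E y
E → /
P → /
D → P
D → (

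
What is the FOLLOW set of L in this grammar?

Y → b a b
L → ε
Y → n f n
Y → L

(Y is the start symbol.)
{ $ }

In Y → L: L is at the end, add FOLLOW(Y)

The FOLLOW sets referred to above (computed the same way, to a fixed point):
  FOLLOW(Y) = { $ }

Taking the union: FOLLOW(L) = { $ }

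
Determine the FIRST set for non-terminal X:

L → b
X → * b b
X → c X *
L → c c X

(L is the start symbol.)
{ '*', 'c' }

To compute FIRST(X), examine every production with X on the left-hand side, reading each right-hand side left to right until a non-nullable symbol is reached.

From X → * b b:
  - '*' is a terminal: add '*' and stop
From X → c X *:
  - c is a terminal: add 'c' and stop

Collecting: FIRST(X) = { '*', 'c' }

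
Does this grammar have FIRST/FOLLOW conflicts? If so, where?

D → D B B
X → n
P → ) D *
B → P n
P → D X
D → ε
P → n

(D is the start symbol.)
Nullable non-terminals: D.
FIRST sets used below: FIRST(D) = { ')', 'n', ε }, FIRST(B) = { ')', 'n' }

D: nullable alternative(s) D → ε; FOLLOW(D) = { $, ')', '*', 'n' }
  D → D B B: FIRST \ {ε} = { ')', 'n' } — overlaps FOLLOW(D) on { ')', 'n' }: CONFLICT
  D → ε: FIRST \ {ε} = { } — this is the only nullable alternative, skip

B, P, X have no nullable alternative, so no FIRST/FOLLOW check is needed there.

So the grammar has 1 FIRST/FOLLOW conflict (marked CONFLICT above).

Answer: Yes. D → D B B with FOLLOW(D) on { ')', 'n' }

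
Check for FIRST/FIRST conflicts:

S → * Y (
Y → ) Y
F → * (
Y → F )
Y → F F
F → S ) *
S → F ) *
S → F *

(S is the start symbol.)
A FIRST/FIRST conflict occurs when two productions N → α and N → β for the same non-terminal have FIRST(α) ∩ FIRST(β) ≠ ∅ (with ε ∈ FIRST of a nullable right-hand side, so two nullable alternatives also conflict).

FIRST sets of the non-terminals at (or reachable through a nullable prefix from) the front of some alternative:
  FIRST(F) = { '*' }
  FIRST(S) = { '*' }

Productions for S:
  S → * Y (: FIRST = { '*' }
  S → F ) *: FIRST = { '*' }
  S → F *: FIRST = { '*' }
Productions for Y:
  Y → ) Y: FIRST = { ')' }
  Y → F ): FIRST = { '*' }
  Y → F F: FIRST = { '*' }
Productions for F:
  F → * (: FIRST = { '*' }
  F → S ) *: FIRST = { '*' }

Conflict for S: S → * Y ( and S → F ) *
  Overlap: { '*' }
Conflict for S: S → * Y ( and S → F *
  Overlap: { '*' }
Conflict for S: S → F ) * and S → F *
  Overlap: { '*' }
Conflict for Y: Y → F ) and Y → F F
  Overlap: { '*' }
Conflict for F: F → * ( and F → S ) *
  Overlap: { '*' }

Answer: Yes. S → '*' Y '(' / S → F ')' '*' on { '*' }; S → '*' Y '(' / S → F '*' on { '*' }; S → F ')' '*' / S → F '*' on { '*' }; Y → F ')' / Y → F F on { '*' }; F → '*' '(' / F → S ')' '*' on { '*' }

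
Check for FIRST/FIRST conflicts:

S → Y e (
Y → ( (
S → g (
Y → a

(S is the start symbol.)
No FIRST/FIRST conflicts.

A FIRST/FIRST conflict occurs when two productions N → α and N → β for the same non-terminal have FIRST(α) ∩ FIRST(β) ≠ ∅ (with ε ∈ FIRST of a nullable right-hand side, so two nullable alternatives also conflict).

FIRST sets of the non-terminals at (or reachable through a nullable prefix from) the front of some alternative:
  FIRST(Y) = { '(', 'a' }

Productions for S:
  S → Y e (: FIRST = { '(', 'a' }
  S → g (: FIRST = { 'g' }
Productions for Y:
  Y → ( (: FIRST = { '(' }
  Y → a: FIRST = { 'a' }

All alternatives of each non-terminal have pairwise disjoint FIRST sets.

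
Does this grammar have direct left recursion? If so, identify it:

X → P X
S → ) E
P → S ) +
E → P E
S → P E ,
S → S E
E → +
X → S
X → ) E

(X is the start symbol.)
X → P X: starts with P
S → ) E: starts with ')'
P → S ) +: starts with S
E → P E: starts with P
S → P E ,: starts with P
S → S E: LEFT RECURSIVE (starts with S)
E → +: starts with '+'
X → S: starts with S
X → ) E: starts with ')'

The grammar has direct left recursion on: S.

Answer: Yes, S is left-recursive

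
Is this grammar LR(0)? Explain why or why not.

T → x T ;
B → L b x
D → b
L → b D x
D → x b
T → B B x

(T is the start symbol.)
A grammar is LR(0) if no state in the canonical LR(0) collection has:
  - both a shift item (dot before a terminal) and a complete item (shift-reduce conflict), or
  - two or more complete items (reduce-reduce conflict; the accept item [T' → T .] counts as a complete item here).

Augment with T' → T and build the canonical LR(0) collection (I0 = CLOSURE({[T' → . T]}), then GOTO on every symbol after a dot until no new states appear). It has 17 states:
  I0: { [B → . L b x], [L → . b D x], [T → . B B x], [T → . x T ;], [T' → . T] }  — shift
  I1: { [B → . L b x], [L → . b D x], [T → B . B x] }  — shift
  I2: { [B → L . b x] }  — shift
  I3: { [T' → T .] }  — accept
  I4: { [D → . b], [D → . x b], [L → b . D x] }  — shift
  I5: { [B → . L b x], [L → . b D x], [T → . B B x], [T → . x T ;], [T → x . T ;] }  — shift
  I6: { [T → x T . ;] }  — shift
  I7: { [T → x T ; .] }  — reduce
  I8: { [L → b D . x] }  — shift
  I9: { [D → b .] }  — reduce
  I10: { [D → x . b] }  — shift
  I11: { [D → x b .] }  — reduce
  I12: { [L → b D x .] }  — reduce
  I13: { [B → L b . x] }  — shift
  I14: { [B → L b x .] }  — reduce
  I15: { [T → B B . x] }  — shift
  I16: { [T → B B x .] }  — reduce

Every state is either a pure shift/goto state or contains exactly one complete item and nothing to shift — no conflicts. The grammar is LR(0).

Answer: Yes, the grammar is LR(0)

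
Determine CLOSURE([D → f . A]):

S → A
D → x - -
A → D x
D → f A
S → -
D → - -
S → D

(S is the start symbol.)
{ [A → . D x], [D → . - -], [D → . f A], [D → . x - -], [D → f . A] }

To compute CLOSURE, for each item [A → α.Bβ] where B is a non-terminal, add [B → .γ] for all productions B → γ; repeat for the newly added items until nothing changes.

Start with: [D → f . A]
  [D → f . A] has the dot before A: add [A → . D x]
  [A → . D x] has the dot before D: add [D → . x - -], [D → . f A], [D → . - -]
No further items can be added.

CLOSURE = { [A → . D x], [D → . - -], [D → . f A], [D → . x - -], [D → f . A] }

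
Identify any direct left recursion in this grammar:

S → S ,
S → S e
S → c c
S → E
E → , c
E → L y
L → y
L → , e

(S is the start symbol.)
Yes, S is left-recursive

Direct left recursion occurs when N → N α for some non-terminal N (the right-hand side begins with the left-hand side itself).

S → S ,: LEFT RECURSIVE (starts with S)
S → S e: LEFT RECURSIVE (starts with S)
S → c c: starts with c
S → E: starts with E
E → , c: starts with ','
E → L y: starts with L
L → y: starts with y
L → , e: starts with ','

The grammar has direct left recursion on: S.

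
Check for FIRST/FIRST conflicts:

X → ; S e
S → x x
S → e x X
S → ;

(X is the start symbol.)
No FIRST/FIRST conflicts.

Productions for S:
  S → x x: FIRST = { 'x' }
  S → e x X: FIRST = { 'e' }
  S → ;: FIRST = { ';' }
X has only one production, so no FIRST/FIRST conflict is possible there.

All alternatives of each non-terminal have pairwise disjoint FIRST sets.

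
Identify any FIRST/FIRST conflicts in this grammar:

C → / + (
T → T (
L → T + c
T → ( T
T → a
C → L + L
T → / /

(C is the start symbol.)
Yes. C → '/' '+' '(' / C → L '+' L on { '/' }; T → T '(' / T → '(' T on { '(' }; T → T '(' / T → a on { 'a' }; T → T '(' / T → '/' '/' on { '/' }

FIRST sets of the non-terminals at (or reachable through a nullable prefix from) the front of some alternative:
  FIRST(L) = { '(', '/', 'a' }
  FIRST(T) = { '(', '/', 'a' }

Productions for C:
  C → / + (: FIRST = { '/' }
  C → L + L: FIRST = { '(', '/', 'a' }
Productions for T:
  T → T (: FIRST = { '(', '/', 'a' }
  T → ( T: FIRST = { '(' }
  T → a: FIRST = { 'a' }
  T → / /: FIRST = { '/' }
L has only one production, so no FIRST/FIRST conflict is possible there.

Conflict for C: C → / + ( and C → L + L
  Overlap: { '/' }
Conflict for T: T → T ( and T → ( T
  Overlap: { '(' }
Conflict for T: T → T ( and T → a
  Overlap: { 'a' }
Conflict for T: T → T ( and T → / /
  Overlap: { '/' }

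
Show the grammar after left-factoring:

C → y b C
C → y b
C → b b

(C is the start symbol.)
Left-factoring transforms A → αβ₁ | αβ₂ into A → αA' and A' → β₁ | β₂
(α is the longest common prefix among the alternatives). Repeat until
no nonterminal has two alternatives with a common prefix.

Round 1: C has alternatives sharing prefix 'y b'. Introduce C': C → y b C'
  Add: C' → C
  Add: C' → ε

No remaining common prefixes — done.

Resulting grammar:
C → y b C'
C' → C
C' → ε
C → b b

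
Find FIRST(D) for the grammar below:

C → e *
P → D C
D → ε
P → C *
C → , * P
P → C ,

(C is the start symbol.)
From D → ε:
  - ε-production, so ε ∈ FIRST(D)

Collecting: FIRST(D) = { ε }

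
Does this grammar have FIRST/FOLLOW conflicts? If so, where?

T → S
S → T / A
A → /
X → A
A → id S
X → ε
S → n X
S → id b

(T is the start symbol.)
Yes. X → A with FOLLOW(X) on { '/' }

A FIRST/FOLLOW conflict occurs when a non-terminal N has a nullable alternative N → β (β ⇒* ε) and another alternative N → α with FIRST(α) ∩ FOLLOW(N) ≠ ∅: on such a lookahead the parser cannot decide between expanding α and letting N vanish via β.

Nullable non-terminals: X.
FIRST sets used below: FIRST(A) = { '/', 'id' }

X: nullable alternative(s) X → ε; FOLLOW(X) = { $, '/' }
  X → A: FIRST \ {ε} = { '/', 'id' } — overlaps FOLLOW(X) on { '/' }: CONFLICT
  X → ε: FIRST \ {ε} = { } — this is the only nullable alternative, skip

A, S, T have no nullable alternative, so no FIRST/FOLLOW check is needed there.

So the grammar has 1 FIRST/FOLLOW conflict (marked CONFLICT above).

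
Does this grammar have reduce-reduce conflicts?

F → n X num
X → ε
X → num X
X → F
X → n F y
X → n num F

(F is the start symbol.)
Yes — I10: [X → F .] vs [X → n num F .]

A reduce-reduce conflict occurs when an LR(0) state has two complete items [A → α .] and [B → β .] — both call for a reduction, and with no lookahead the parser cannot choose between them.

Augment with F' → F and build the canonical LR(0) collection (I0 = CLOSURE({[F' → . F]}), then GOTO on every symbol after a dot until no new states appear). It has 13 states:
  I0: { [F → . n X num], [F' → . F] }  — shift
  I1: { [F' → F .] }  — accept
  I2: { [F → . n X num], [F → n . X num], [X → . F], [X → . n F y], [X → . n num F], [X → . num X], [X → .] }  — shift, reduce
  I3: { [X → F .] }  — reduce
  I4: { [F → n X . num] }  — shift
  I5: { [F → . n X num], [F → n . X num], [X → . F], [X → . n F y], [X → . n num F], [X → . num X], [X → .], [X → n . F y], [X → n . num F] }  — shift, reduce
  I6: { [F → . n X num], [X → . F], [X → . n F y], [X → . n num F], [X → . num X], [X → .], [X → num . X] }  — shift, reduce
  I7: { [X → num X .] }  — reduce
  I8: { [X → F .], [X → n F . y] }  — shift, reduce
  I9: { [F → . n X num], [X → . F], [X → . n F y], [X → . n num F], [X → . num X], [X → .], [X → n num . F], [X → num . X] }  — shift, reduce
  I10: { [X → F .], [X → n num F .] }  — 2 reduces
  I11: { [X → n F y .] }  — reduce
  I12: { [F → n X num .] }  — reduce

I10 contains complete items [X → F .], [X → n num F .] — reduce-reduce conflict.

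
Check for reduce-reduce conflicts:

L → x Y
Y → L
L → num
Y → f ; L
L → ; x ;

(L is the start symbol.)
Augment with L' → L and build the canonical LR(0) collection (I0 = CLOSURE({[L' → . L]}), then GOTO on every symbol after a dot until no new states appear). It has 12 states:
  I0: { [L → . ; x ;], [L → . num], [L → . x Y], [L' → . L] }  — shift
  I1: { [L → ; . x ;] }  — shift
  I2: { [L' → L .] }  — accept
  I3: { [L → num .] }  — reduce
  I4: { [L → . ; x ;], [L → . num], [L → . x Y], [L → x . Y], [Y → . L], [Y → . f ; L] }  — shift
  I5: { [Y → L .] }  — reduce
  I6: { [L → x Y .] }  — reduce
  I7: { [Y → f . ; L] }  — shift
  I8: { [L → . ; x ;], [L → . num], [L → . x Y], [Y → f ; . L] }  — shift
  I9: { [Y → f ; L .] }  — reduce
  I10: { [L → ; x . ;] }  — shift
  I11: { [L → ; x ; .] }  — reduce

No state contains more than one complete item.

Answer: No reduce-reduce conflicts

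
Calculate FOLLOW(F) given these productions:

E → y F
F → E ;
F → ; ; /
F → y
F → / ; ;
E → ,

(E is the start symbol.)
In E → y F: F is at the end, add FOLLOW(E)

The FOLLOW sets referred to above (computed the same way, to a fixed point):
  FOLLOW(E) = { $, ';' }

Taking the union: FOLLOW(F) = { $, ';' }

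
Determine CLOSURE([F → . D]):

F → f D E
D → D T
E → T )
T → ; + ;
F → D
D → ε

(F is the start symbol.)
{ [D → . D T], [D → .], [F → . D] }

To compute CLOSURE, for each item [A → α.Bβ] where B is a non-terminal, add [B → .γ] for all productions B → γ; repeat for the newly added items until nothing changes.

Start with: [F → . D]
  [F → . D] has the dot before D: add [D → . D T], [D → .]
No further items can be added.

CLOSURE = { [D → . D T], [D → .], [F → . D] }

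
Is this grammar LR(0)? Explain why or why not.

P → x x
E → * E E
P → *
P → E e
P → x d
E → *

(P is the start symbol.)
No. Shift-reduce conflict between [E → * .] and [E → . *]

Augment with P' → P and build the canonical LR(0) collection (I0 = CLOSURE({[P' → . P]}), then GOTO on every symbol after a dot until no new states appear). It has 11 states:
  I0: { [E → . * E E], [E → . *], [P → . *], [P → . E e], [P → . x d], [P → . x x], [P' → . P] }  — shift
  I1: { [E → * . E E], [E → * .], [E → . * E E], [E → . *], [P → * .] }  — shift, 2 reduces
  I2: { [P → E . e] }  — shift
  I3: { [P' → P .] }  — accept
  I4: { [P → x . d], [P → x . x] }  — shift
  I5: { [P → x d .] }  — reduce
  I6: { [P → x x .] }  — reduce
  I7: { [P → E e .] }  — reduce
  I8: { [E → * . E E], [E → * .], [E → . * E E], [E → . *] }  — shift, reduce
  I9: { [E → * E . E], [E → . * E E], [E → . *] }  — shift
  I10: { [E → * E E .] }  — reduce

Conflict in state I1:
  Shift-reduce conflict between [E → * .] and [E → . *]
So the grammar is NOT LR(0).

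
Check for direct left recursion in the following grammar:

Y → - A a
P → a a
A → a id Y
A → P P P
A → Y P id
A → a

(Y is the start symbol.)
No direct left recursion

Y → - A a: starts with '-'
P → a a: starts with a
A → a id Y: starts with a
A → P P P: starts with P
A → Y P id: starts with Y
A → a: starts with a

No direct left recursion found.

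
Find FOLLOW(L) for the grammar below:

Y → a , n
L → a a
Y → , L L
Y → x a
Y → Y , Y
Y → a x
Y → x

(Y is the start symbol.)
{ $, ',', 'a' }

To compute FOLLOW(L), find every occurrence of L on a right-hand side N → α L β: add FIRST(β) \ {ε}, and if β is empty or nullable also add FOLLOW(N). Iterate to a fixed point.

In Y → , L L: L is followed by L, add FIRST(L) \ {ε} = { 'a' }
In Y → , L L: L is at the end, add FOLLOW(Y)

The FOLLOW sets referred to above (computed the same way, to a fixed point):
  FOLLOW(Y) = { $, ',' }

Taking the union: FOLLOW(L) = { $, ',', 'a' }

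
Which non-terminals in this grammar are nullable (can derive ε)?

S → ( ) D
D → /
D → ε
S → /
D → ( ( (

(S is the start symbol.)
{ 'D' }

ε-productions: D → ε
So D is immediately nullable.
No further non-terminal can be added: every production for the remaining non-terminals contains a terminal or a non-nullable non-terminal.
Nullable = { 'D' }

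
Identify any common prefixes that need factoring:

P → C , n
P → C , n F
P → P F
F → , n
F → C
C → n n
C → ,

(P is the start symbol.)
Yes, P has productions with common prefix 'C , n'

Left-factoring is needed when two productions for the same non-terminal
share a common prefix on the right-hand side.

Productions for P:
  P → C , n
  P → C , n F
  P → P F
Productions for F:
  F → , n
  F → C
Productions for C:
  C → n n
  C → ,

Found common prefix 'C , n' in productions for P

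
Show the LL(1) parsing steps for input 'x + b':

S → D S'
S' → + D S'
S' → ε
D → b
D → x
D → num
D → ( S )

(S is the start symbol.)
Stack is shown with the top on the left.

Stack     Input    Action
-------------------------
S $       x + b $  output S → D S'
D S' $    x + b $  output D → x
x S' $    x + b $  match 'x'
S' $      + b $    output S' → + D S'
+ D S' $  + b $    match '+'
D S' $    b $      output D → b
b S' $    b $      match 'b'
S' $      $        output S' → ε
$         $        accept

The string is accepted.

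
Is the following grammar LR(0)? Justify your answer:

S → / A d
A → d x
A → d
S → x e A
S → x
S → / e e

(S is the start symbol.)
A grammar is LR(0) if no state in the canonical LR(0) collection has:
  - both a shift item (dot before a terminal) and a complete item (shift-reduce conflict), or
  - two or more complete items (reduce-reduce conflict; the accept item [S' → S .] counts as a complete item here).

Augment with S' → S and build the canonical LR(0) collection (I0 = CLOSURE({[S' → . S]}), then GOTO on every symbol after a dot until no new states appear). It has 12 states:
  I0: { [S → . / A d], [S → . / e e], [S → . x e A], [S → . x], [S' → . S] }  — shift
  I1: { [A → . d x], [A → . d], [S → / . A d], [S → / . e e] }  — shift
  I2: { [S' → S .] }  — accept
  I3: { [S → x . e A], [S → x .] }  — shift, reduce
  I4: { [A → . d x], [A → . d], [S → x e . A] }  — shift
  I5: { [S → x e A .] }  — reduce
  I6: { [A → d . x], [A → d .] }  — shift, reduce
  I7: { [A → d x .] }  — reduce
  I8: { [S → / A . d] }  — shift
  I9: { [S → / e . e] }  — shift
  I10: { [S → / e e .] }  — reduce
  I11: { [S → / A d .] }  — reduce

Conflict in state I3:
  Shift-reduce conflict between [S → x .] and [S → x . e A]
So the grammar is NOT LR(0).

Answer: No. Shift-reduce conflict between [S → x .] and [S → x . e A]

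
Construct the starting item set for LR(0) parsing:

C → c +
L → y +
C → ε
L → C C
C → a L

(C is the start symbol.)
First, augment the grammar with C' → C
I₀ = CLOSURE({ [C' → . C] }):
  [C' → . C] has the dot before C: add [C → . c +], [C → .], [C → . a L]
No further items can be added.

I₀ = { [C → . a L], [C → . c +], [C → .], [C' → . C] }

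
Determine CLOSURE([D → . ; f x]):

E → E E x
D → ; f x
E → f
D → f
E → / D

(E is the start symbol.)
{ [D → . ; f x] }

To compute CLOSURE, for each item [A → α.Bβ] where B is a non-terminal, add [B → .γ] for all productions B → γ; repeat for the newly added items until nothing changes.

Start with: [D → . ; f x]
The dot precedes the terminal ';', so nothing is added.

CLOSURE = { [D → . ; f x] }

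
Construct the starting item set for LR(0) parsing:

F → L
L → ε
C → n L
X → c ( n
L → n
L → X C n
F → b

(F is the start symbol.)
{ [F → . L], [F → . b], [F' → . F], [L → . X C n], [L → . n], [L → .], [X → . c ( n] }

First, augment the grammar with F' → F
I₀ = CLOSURE({ [F' → . F] }):
  [F' → . F] has the dot before F: add [F → . L], [F → . b]
  [F → . L] has the dot before L: add [L → .], [L → . n], [L → . X C n]
  [L → . X C n] has the dot before X: add [X → . c ( n]
No further items can be added.

I₀ = { [F → . L], [F → . b], [F' → . F], [L → . X C n], [L → . n], [L → .], [X → . c ( n] }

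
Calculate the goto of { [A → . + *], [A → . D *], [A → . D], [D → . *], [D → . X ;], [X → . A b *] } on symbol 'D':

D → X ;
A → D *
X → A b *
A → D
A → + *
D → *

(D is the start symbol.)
{ [A → D . *], [A → D .] }

GOTO(I, 'D') = CLOSURE({ [A → αX.β] : [A → α.Xβ] ∈ I, X = 'D' })

Items with dot before 'D', with the dot advanced:
  [A → . D] → [A → D .]
  [A → . D *] → [A → D . *]
Closure adds nothing (no advanced item has the dot before a non-terminal).

GOTO = { [A → D . *], [A → D .] }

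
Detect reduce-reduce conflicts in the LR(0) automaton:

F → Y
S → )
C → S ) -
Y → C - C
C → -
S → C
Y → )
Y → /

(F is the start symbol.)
Augment with F' → F and build the canonical LR(0) collection (I0 = CLOSURE({[F' → . F]}), then GOTO on every symbol after a dot until no new states appear). It has 13 states:
  I0: { [C → . -], [C → . S ) -], [F → . Y], [F' → . F], [S → . )], [S → . C], [Y → . )], [Y → . /], [Y → . C - C] }  — shift
  I1: { [S → ) .], [Y → ) .] }  — 2 reduces
  I2: { [C → - .] }  — reduce
  I3: { [Y → / .] }  — reduce
  I4: { [S → C .], [Y → C . - C] }  — shift, reduce
  I5: { [F' → F .] }  — accept
  I6: { [C → S . ) -] }  — shift
  I7: { [F → Y .] }  — reduce
  I8: { [C → S ) . -] }  — shift
  I9: { [C → S ) - .] }  — reduce
  I10: { [C → . -], [C → . S ) -], [S → . )], [S → . C], [Y → C - . C] }  — shift
  I11: { [S → ) .] }  — reduce
  I12: { [S → C .], [Y → C - C .] }  — 2 reduces

I1 contains complete items [S → ) .], [Y → ) .] — reduce-reduce conflict.
I12 contains complete items [S → C .], [Y → C - C .] — reduce-reduce conflict.

Answer: Yes — I1: [S → ) .] vs [Y → ) .]; I12: [S → C .] vs [Y → C - C .]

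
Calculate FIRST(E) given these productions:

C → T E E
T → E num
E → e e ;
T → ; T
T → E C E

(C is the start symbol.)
From E → e e ;:
  - e is a terminal: add 'e' and stop

Collecting: FIRST(E) = { 'e' }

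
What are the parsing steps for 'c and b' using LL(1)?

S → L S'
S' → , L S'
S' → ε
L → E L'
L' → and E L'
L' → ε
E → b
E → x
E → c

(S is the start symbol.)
LL(1) parsing maintains a stack (initially the start symbol over $) and the input. At each step: if the stack top is a terminal, match it against the current input token; if it is a non-terminal N, replace it with the RHS of M[N, lookahead] (the unique production whose predict set contains the lookahead).

Stack is shown with the top on the left.

Stack          Input      Action
--------------------------------
S $            c and b $  output S → L S'
L S' $         c and b $  output L → E L'
E L' S' $      c and b $  output E → c
c L' S' $      c and b $  match 'c'
L' S' $        and b $    output L' → and E L'
and E L' S' $  and b $    match 'and'
E L' S' $      b $        output E → b
b L' S' $      b $        match 'b'
L' S' $        $          output L' → ε
S' $           $          output S' → ε
$              $          accept

The string is accepted.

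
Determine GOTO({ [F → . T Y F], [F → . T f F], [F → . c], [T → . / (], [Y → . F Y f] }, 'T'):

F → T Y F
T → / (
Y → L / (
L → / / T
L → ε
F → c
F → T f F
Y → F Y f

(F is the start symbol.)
GOTO(I, 'T') = CLOSURE({ [A → αX.β] : [A → α.Xβ] ∈ I, X = 'T' })

Items with dot before 'T', with the dot advanced:
  [F → . T Y F] → [F → T . Y F]
  [F → . T f F] → [F → T . f F]
Closure of the advanced items:
  [F → T . Y F] has the dot before Y: add [Y → . L / (], [Y → . F Y f]
  [Y → . L / (] has the dot before L: add [L → . / / T], [L → .]
  [Y → . F Y f] has the dot before F: add [F → . T Y F], [F → . c], [F → . T f F]
  [F → . T Y F] has the dot before T: add [T → . / (]

GOTO = { [F → . T Y F], [F → . T f F], [F → . c], [F → T . Y F], [F → T . f F], [L → . / / T], [L → .], [T → . / (], [Y → . F Y f], [Y → . L / (] }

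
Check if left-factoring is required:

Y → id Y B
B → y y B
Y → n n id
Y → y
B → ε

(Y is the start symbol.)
No, left-factoring is not needed

Left-factoring is needed when two productions for the same non-terminal
share a common prefix on the right-hand side.

Productions for Y:
  Y → id Y B
  Y → n n id
  Y → y
Productions for B:
  B → y y B
  B → ε

No common prefixes found.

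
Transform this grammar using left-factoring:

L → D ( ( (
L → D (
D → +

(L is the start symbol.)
L → D ( L'
L' → ( (
L' → ε
D → +

Left-factoring transforms A → αβ₁ | αβ₂ into A → αA' and A' → β₁ | β₂
(α is the longest common prefix among the alternatives). Repeat until
no nonterminal has two alternatives with a common prefix.

Round 1: L has alternatives sharing prefix 'D ('. Introduce L': L → D ( L'
  Add: L' → ( (
  Add: L' → ε

No remaining common prefixes — done.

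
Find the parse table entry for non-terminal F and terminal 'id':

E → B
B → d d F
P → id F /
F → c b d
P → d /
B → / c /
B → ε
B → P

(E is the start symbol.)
Empty (error entry)

To find M[F, 'id'], we find productions for F where 'id' is in the predict set (PREDICT(N → α) = (FIRST(α) \ {ε}) ∪ (FOLLOW(N) if α ⇒* ε)).

F → c b d: PREDICT = { 'c' }

M[F, 'id'] is empty (no production applies)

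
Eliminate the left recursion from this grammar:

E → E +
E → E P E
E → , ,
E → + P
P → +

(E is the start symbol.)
E is directly left-recursive. The standard transformation for
  A → A α₁ | ... | A α_m | β₁ | ... | β_n
is
  A  → β₁ A' | ... | β_n A'
  A' → α₁ A' | ... | α_m A' | ε

E → , , becomes E → , , E'
E → + P becomes E → + P E'
E → E + becomes E' → + E'
E → E P E becomes E' → P E E'
Add E' → ε

Productions for other non-terminals are unchanged:
  P → +

Resulting grammar:
E → , , E'
E → + P E'
E' → + E'
E' → P E E'
E' → ε
P → +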